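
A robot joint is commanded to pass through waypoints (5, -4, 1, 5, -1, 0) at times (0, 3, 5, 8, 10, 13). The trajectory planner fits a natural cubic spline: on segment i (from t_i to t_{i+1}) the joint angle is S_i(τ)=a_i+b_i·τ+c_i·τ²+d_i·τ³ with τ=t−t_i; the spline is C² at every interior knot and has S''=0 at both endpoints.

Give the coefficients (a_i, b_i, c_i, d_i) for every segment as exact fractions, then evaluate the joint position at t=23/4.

  seg 0: a=5 b=-13025/2772 c=0 d=4709/24948
  seg 1: a=-4 b=551/1386 c=4709/2772 d=-1795/5544
  seg 2: a=1 b=764/231 c=-169/693 d=-41/297
  seg 3: a=5 b=-145/77 c=-1030/693 d=643/1386
  seg 4: a=-1 b=-1567/693 c=899/693 d=-899/6237
S(23/4) = 16189/4928

Δ: Δ0=-3, Δ1=5/2, Δ2=4/3, Δ3=-3, Δ4=1/3
row 1: diag=10, rhs=33; c'=1/5, d'=33/10
row 2: denom=10−2·1/5=48/5; d'=(-7−2·33/10)/(48/5)=-17/12
row 3: denom=10−3·5/16=145/16; d'=(-26−3·-17/12)/(145/16)=-12/5
row 4: denom=10−2·32/145=1386/145; d'=(20−2·-12/5)/(1386/145)=1798/693
back: M4=1798/693
back: M3=-12/5−32/145·1798/693=-2060/693
back: M2=-17/12−5/16·-2060/693=-338/693
back: M1=33/10−1/5·-338/693=4709/1386
M: M0=0, M1=4709/1386, M2=-338/693, M3=-2060/693, M4=1798/693, M5=0
seg 0: a=5, c=M0/2=0, d=(M1−M0)/(6·3)=4709/24948, b=Δ0−h0·(2M0+M1)/6=-13025/2772
seg 1: a=-4, c=M1/2=4709/2772, d=(M2−M1)/(6·2)=-1795/5544, b=Δ1−h1·(2M1+M2)/6=551/1386
seg 2: a=1, c=M2/2=-169/693, d=(M3−M2)/(6·3)=-41/297, b=Δ2−h2·(2M2+M3)/6=764/231
seg 3: a=5, c=M3/2=-1030/693, d=(M4−M3)/(6·2)=643/1386, b=Δ3−h3·(2M3+M4)/6=-145/77
seg 4: a=-1, c=M4/2=899/693, d=(M5−M4)/(6·3)=-899/6237, b=Δ4−h4·(2M4+M5)/6=-1567/693
t_q=23/4 → seg 2, τ=3/4; S=1+764/231·τ+-169/693·τ²+-41/297·τ³=16189/4928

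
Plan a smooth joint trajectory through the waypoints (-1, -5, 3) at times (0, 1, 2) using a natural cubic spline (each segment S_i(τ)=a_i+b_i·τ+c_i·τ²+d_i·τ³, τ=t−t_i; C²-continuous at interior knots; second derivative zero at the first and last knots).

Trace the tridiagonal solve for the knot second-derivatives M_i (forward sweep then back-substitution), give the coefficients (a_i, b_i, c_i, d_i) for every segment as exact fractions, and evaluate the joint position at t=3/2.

Δ: Δ0=-4, Δ1=8
row 1: diag=4, rhs=72; c'=1/4, d'=18
back: M1=18
M: M0=0, M1=18, M2=0
seg 0: a=-1, c=M0/2=0, d=(M1−M0)/(6·1)=3, b=Δ0−h0·(2M0+M1)/6=-7
seg 1: a=-5, c=M1/2=9, d=(M2−M1)/(6·1)=-3, b=Δ1−h1·(2M1+M2)/6=2
t_q=3/2 → seg 1, τ=1/2; S=-5+2·τ+9·τ²+-3·τ³=-17/8

  seg 0: a=-1 b=-7 c=0 d=3
  seg 1: a=-5 b=2 c=9 d=-3
S(3/2) = -17/8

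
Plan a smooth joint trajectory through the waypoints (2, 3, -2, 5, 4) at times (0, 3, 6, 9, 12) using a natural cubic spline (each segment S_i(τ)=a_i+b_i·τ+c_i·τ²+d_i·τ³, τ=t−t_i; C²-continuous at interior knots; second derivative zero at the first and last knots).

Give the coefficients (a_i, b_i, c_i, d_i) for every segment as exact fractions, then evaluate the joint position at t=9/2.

Δ: Δ0=1/3, Δ1=-5/3, Δ2=7/3, Δ3=-1/3
row 1: diag=12, rhs=-12; c'=1/4, d'=-1
row 2: denom=12−3·1/4=45/4; d'=(24−3·-1)/(45/4)=12/5
row 3: denom=12−3·4/15=56/5; d'=(-16−3·12/5)/(56/5)=-29/14
back: M3=-29/14
back: M2=12/5−4/15·-29/14=62/21
back: M1=-1−1/4·62/21=-73/42
M: M0=0, M1=-73/42, M2=62/21, M3=-29/14, M4=0
seg 0: a=2, c=M0/2=0, d=(M1−M0)/(6·3)=-73/756, b=Δ0−h0·(2M0+M1)/6=101/84
seg 1: a=3, c=M1/2=-73/84, d=(M2−M1)/(6·3)=197/756, b=Δ1−h1·(2M1+M2)/6=-59/42
seg 2: a=-2, c=M2/2=31/21, d=(M3−M2)/(6·3)=-211/756, b=Δ2−h2·(2M2+M3)/6=5/12
seg 3: a=5, c=M3/2=-29/28, d=(M4−M3)/(6·3)=29/252, b=Δ3−h3·(2M3+M4)/6=73/42
t_q=9/2 → seg 1, τ=3/2; S=3+-59/42·τ+-73/84·τ²+197/756·τ³=-41/224

  seg 0: a=2 b=101/84 c=0 d=-73/756
  seg 1: a=3 b=-59/42 c=-73/84 d=197/756
  seg 2: a=-2 b=5/12 c=31/21 d=-211/756
  seg 3: a=5 b=73/42 c=-29/28 d=29/252
S(9/2) = -41/224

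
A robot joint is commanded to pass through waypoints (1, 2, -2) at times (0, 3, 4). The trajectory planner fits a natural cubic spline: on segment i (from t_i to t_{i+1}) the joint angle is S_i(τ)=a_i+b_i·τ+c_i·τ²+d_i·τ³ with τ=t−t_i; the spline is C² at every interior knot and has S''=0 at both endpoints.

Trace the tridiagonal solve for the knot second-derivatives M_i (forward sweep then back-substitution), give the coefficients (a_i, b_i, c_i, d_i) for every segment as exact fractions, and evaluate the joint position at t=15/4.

  seg 0: a=1 b=47/24 c=0 d=-13/72
  seg 1: a=2 b=-35/12 c=-13/8 d=13/24
S(15/4) = -447/512

Δ: Δ0=1/3, Δ1=-4
row 1: diag=8, rhs=-26; c'=1/8, d'=-13/4
back: M1=-13/4
M: M0=0, M1=-13/4, M2=0
seg 0: a=1, c=M0/2=0, d=(M1−M0)/(6·3)=-13/72, b=Δ0−h0·(2M0+M1)/6=47/24
seg 1: a=2, c=M1/2=-13/8, d=(M2−M1)/(6·1)=13/24, b=Δ1−h1·(2M1+M2)/6=-35/12
t_q=15/4 → seg 1, τ=3/4; S=2+-35/12·τ+-13/8·τ²+13/24·τ³=-447/512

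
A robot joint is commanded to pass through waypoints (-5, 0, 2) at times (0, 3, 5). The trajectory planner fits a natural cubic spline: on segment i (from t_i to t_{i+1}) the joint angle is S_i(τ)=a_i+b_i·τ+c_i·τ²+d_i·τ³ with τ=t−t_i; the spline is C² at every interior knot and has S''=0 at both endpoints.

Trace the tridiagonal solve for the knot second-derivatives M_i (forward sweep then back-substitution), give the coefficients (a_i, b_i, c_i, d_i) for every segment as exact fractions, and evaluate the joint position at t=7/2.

  seg 0: a=-5 b=28/15 c=0 d=-1/45
  seg 1: a=0 b=19/15 c=-1/5 d=1/30
S(7/2) = 47/80

Δ: Δ0=5/3, Δ1=1
row 1: diag=10, rhs=-4; c'=1/5, d'=-2/5
back: M1=-2/5
M: M0=0, M1=-2/5, M2=0
seg 0: a=-5, c=M0/2=0, d=(M1−M0)/(6·3)=-1/45, b=Δ0−h0·(2M0+M1)/6=28/15
seg 1: a=0, c=M1/2=-1/5, d=(M2−M1)/(6·2)=1/30, b=Δ1−h1·(2M1+M2)/6=19/15
t_q=7/2 → seg 1, τ=1/2; S=0+19/15·τ+-1/5·τ²+1/30·τ³=47/80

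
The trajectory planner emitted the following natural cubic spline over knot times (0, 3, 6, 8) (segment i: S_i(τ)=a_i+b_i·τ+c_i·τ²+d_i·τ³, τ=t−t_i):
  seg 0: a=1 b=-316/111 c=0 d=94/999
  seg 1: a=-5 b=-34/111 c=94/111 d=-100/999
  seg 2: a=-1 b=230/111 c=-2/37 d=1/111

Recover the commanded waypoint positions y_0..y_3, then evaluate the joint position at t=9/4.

y_0=1 y_1=-5 y_2=-1 y_3=3
S(9/4) = -5131/1184

y_0 = S_0(0) = a_0 = 1
y_1 = S_1(0) = a_1 = -5
y_2 = S_2(0) = a_2 = -1
y_3 = S_2(2) = 3
t_q=9/4 is in segment 0 (τ=9/4); S_0(τ)=-5131/1184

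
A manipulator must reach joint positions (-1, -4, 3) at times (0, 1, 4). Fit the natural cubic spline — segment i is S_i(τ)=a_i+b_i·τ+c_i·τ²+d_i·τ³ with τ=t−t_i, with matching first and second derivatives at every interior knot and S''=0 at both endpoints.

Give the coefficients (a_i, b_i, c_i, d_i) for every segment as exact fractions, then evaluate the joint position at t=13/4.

Δ: Δ0=-3, Δ1=7/3
row 1: diag=8, rhs=32; c'=3/8, d'=4
back: M1=4
M: M0=0, M1=4, M2=0
seg 0: a=-1, c=M0/2=0, d=(M1−M0)/(6·1)=2/3, b=Δ0−h0·(2M0+M1)/6=-11/3
seg 1: a=-4, c=M1/2=2, d=(M2−M1)/(6·3)=-2/9, b=Δ1−h1·(2M1+M2)/6=-5/3
t_q=13/4 → seg 1, τ=9/4; S=-4+-5/3·τ+2·τ²+-2/9·τ³=-5/32

  seg 0: a=-1 b=-11/3 c=0 d=2/3
  seg 1: a=-4 b=-5/3 c=2 d=-2/9
S(13/4) = -5/32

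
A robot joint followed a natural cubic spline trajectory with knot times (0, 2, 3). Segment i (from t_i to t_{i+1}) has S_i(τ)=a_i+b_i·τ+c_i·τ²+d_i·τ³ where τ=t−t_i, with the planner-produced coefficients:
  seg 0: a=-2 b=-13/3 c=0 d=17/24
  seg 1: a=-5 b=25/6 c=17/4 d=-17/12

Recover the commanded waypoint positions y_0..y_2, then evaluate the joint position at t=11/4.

y_0=-2 y_1=-5 y_2=2
S(11/4) = -21/256

y_0 = S_0(0) = a_0 = -2
y_1 = S_1(0) = a_1 = -5
y_2 = S_1(1) = 2
t_q=11/4 is in segment 1 (τ=3/4); S_1(τ)=-21/256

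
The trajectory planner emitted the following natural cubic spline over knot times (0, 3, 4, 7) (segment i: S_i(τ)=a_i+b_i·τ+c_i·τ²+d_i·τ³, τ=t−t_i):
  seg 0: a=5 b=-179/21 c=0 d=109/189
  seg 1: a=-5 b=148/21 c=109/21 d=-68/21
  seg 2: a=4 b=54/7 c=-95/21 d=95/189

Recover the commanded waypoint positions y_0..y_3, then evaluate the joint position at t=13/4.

y_0 = S_0(0) = a_0 = 5
y_1 = S_1(0) = a_1 = -5
y_2 = S_2(0) = a_2 = 4
y_3 = S_2(3) = 0
t_q=13/4 is in segment 1 (τ=1/4); S_1(τ)=-83/28

y_0=5 y_1=-5 y_2=4 y_3=0
S(13/4) = -83/28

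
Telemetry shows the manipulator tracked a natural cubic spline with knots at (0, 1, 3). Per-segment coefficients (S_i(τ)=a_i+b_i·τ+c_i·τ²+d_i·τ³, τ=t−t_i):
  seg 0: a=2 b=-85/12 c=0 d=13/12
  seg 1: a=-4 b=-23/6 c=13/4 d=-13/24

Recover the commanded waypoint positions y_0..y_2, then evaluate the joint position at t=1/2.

y_0 = S_0(0) = a_0 = 2
y_1 = S_1(0) = a_1 = -4
y_2 = S_1(2) = -3
t_q=1/2 is in segment 0 (τ=1/2); S_0(τ)=-45/32

y_0=2 y_1=-4 y_2=-3
S(1/2) = -45/32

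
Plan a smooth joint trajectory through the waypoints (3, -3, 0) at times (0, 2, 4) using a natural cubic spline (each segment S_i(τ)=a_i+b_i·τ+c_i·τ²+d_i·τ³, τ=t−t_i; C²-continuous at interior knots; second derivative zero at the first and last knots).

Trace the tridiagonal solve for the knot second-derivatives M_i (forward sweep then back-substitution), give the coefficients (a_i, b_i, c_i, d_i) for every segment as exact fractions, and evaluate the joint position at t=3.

  seg 0: a=3 b=-33/8 c=0 d=9/32
  seg 1: a=-3 b=-3/4 c=27/16 d=-9/32
S(3) = -75/32

Δ: Δ0=-3, Δ1=3/2
row 1: diag=8, rhs=27; c'=1/4, d'=27/8
back: M1=27/8
M: M0=0, M1=27/8, M2=0
seg 0: a=3, c=M0/2=0, d=(M1−M0)/(6·2)=9/32, b=Δ0−h0·(2M0+M1)/6=-33/8
seg 1: a=-3, c=M1/2=27/16, d=(M2−M1)/(6·2)=-9/32, b=Δ1−h1·(2M1+M2)/6=-3/4
t_q=3 → seg 1, τ=1; S=-3+-3/4·τ+27/16·τ²+-9/32·τ³=-75/32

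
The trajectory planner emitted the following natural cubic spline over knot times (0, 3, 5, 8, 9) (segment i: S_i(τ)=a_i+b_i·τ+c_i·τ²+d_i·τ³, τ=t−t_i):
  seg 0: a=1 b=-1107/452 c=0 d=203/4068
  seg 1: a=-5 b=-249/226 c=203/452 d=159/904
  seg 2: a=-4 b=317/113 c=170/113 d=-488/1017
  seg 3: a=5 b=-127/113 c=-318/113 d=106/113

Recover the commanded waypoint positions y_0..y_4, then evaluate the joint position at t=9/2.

y_0=1 y_1=-5 y_2=-4 y_3=5 y_4=2
S(9/2) = -36511/7232

y_0 = S_0(0) = a_0 = 1
y_1 = S_1(0) = a_1 = -5
y_2 = S_2(0) = a_2 = -4
y_3 = S_3(0) = a_3 = 5
y_4 = S_3(1) = 2
t_q=9/2 is in segment 1 (τ=3/2); S_1(τ)=-36511/7232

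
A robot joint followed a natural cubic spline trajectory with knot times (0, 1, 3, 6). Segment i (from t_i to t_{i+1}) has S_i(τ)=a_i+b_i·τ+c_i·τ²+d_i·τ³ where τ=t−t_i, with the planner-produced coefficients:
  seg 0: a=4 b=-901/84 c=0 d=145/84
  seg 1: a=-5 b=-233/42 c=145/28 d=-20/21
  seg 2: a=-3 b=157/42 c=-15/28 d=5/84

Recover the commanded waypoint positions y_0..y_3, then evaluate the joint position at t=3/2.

y_0 = S_0(0) = a_0 = 4
y_1 = S_1(0) = a_1 = -5
y_2 = S_2(0) = a_2 = -3
y_3 = S_2(3) = 5
t_q=3/2 is in segment 1 (τ=1/2); S_1(τ)=-739/112

y_0=4 y_1=-5 y_2=-3 y_3=5
S(3/2) = -739/112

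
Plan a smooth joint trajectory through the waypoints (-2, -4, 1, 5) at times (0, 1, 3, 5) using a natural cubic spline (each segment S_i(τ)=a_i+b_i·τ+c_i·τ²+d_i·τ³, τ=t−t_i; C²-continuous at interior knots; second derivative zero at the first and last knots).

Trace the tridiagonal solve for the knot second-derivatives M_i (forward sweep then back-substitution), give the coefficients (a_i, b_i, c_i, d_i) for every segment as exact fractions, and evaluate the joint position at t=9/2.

Δ: Δ0=-2, Δ1=5/2, Δ2=2
row 1: diag=6, rhs=27; c'=1/3, d'=9/2
row 2: denom=8−2·1/3=22/3; d'=(-3−2·9/2)/(22/3)=-18/11
back: M2=-18/11
back: M1=9/2−1/3·-18/11=111/22
M: M0=0, M1=111/22, M2=-18/11, M3=0
seg 0: a=-2, c=M0/2=0, d=(M1−M0)/(6·1)=37/44, b=Δ0−h0·(2M0+M1)/6=-125/44
seg 1: a=-4, c=M1/2=111/44, d=(M2−M1)/(6·2)=-49/88, b=Δ1−h1·(2M1+M2)/6=-7/22
seg 2: a=1, c=M2/2=-9/11, d=(M3−M2)/(6·2)=3/22, b=Δ2−h2·(2M2+M3)/6=34/11
t_q=9/2 → seg 2, τ=3/2; S=1+34/11·τ+-9/11·τ²+3/22·τ³=749/176

  seg 0: a=-2 b=-125/44 c=0 d=37/44
  seg 1: a=-4 b=-7/22 c=111/44 d=-49/88
  seg 2: a=1 b=34/11 c=-9/11 d=3/22
S(9/2) = 749/176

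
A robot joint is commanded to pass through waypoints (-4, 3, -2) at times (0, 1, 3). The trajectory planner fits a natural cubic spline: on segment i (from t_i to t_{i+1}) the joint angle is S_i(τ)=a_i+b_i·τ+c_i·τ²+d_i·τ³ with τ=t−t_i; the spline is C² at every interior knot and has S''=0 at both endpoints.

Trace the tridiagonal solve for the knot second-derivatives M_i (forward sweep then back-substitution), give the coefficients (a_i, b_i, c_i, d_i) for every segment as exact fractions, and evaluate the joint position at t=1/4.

  seg 0: a=-4 b=103/12 c=0 d=-19/12
  seg 1: a=3 b=23/6 c=-19/4 d=19/24
S(1/4) = -481/256

Δ: Δ0=7, Δ1=-5/2
row 1: diag=6, rhs=-57; c'=1/3, d'=-19/2
back: M1=-19/2
M: M0=0, M1=-19/2, M2=0
seg 0: a=-4, c=M0/2=0, d=(M1−M0)/(6·1)=-19/12, b=Δ0−h0·(2M0+M1)/6=103/12
seg 1: a=3, c=M1/2=-19/4, d=(M2−M1)/(6·2)=19/24, b=Δ1−h1·(2M1+M2)/6=23/6
t_q=1/4 → seg 0, τ=1/4; S=-4+103/12·τ+0·τ²+-19/12·τ³=-481/256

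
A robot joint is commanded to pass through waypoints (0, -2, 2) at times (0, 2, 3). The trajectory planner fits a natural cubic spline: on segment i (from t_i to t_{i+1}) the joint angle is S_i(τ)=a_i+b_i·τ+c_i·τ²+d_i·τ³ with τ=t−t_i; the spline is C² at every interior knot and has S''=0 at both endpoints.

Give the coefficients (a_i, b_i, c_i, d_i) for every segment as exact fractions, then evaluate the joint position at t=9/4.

  seg 0: a=0 b=-8/3 c=0 d=5/12
  seg 1: a=-2 b=7/3 c=5/2 d=-5/6
S(9/4) = -163/128

Δ: Δ0=-1, Δ1=4
row 1: diag=6, rhs=30; c'=1/6, d'=5
back: M1=5
M: M0=0, M1=5, M2=0
seg 0: a=0, c=M0/2=0, d=(M1−M0)/(6·2)=5/12, b=Δ0−h0·(2M0+M1)/6=-8/3
seg 1: a=-2, c=M1/2=5/2, d=(M2−M1)/(6·1)=-5/6, b=Δ1−h1·(2M1+M2)/6=7/3
t_q=9/4 → seg 1, τ=1/4; S=-2+7/3·τ+5/2·τ²+-5/6·τ³=-163/128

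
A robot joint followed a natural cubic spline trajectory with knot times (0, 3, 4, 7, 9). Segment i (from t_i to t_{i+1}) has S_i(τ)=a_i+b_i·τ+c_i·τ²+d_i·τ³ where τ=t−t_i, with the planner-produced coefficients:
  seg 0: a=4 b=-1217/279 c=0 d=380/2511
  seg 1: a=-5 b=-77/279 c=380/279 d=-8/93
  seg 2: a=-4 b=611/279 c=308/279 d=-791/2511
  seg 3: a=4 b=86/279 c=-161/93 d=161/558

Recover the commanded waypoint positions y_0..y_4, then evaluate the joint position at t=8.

y_0=4 y_1=-5 y_2=-4 y_3=4 y_4=0
S(8) = 533/186

y_0 = S_0(0) = a_0 = 4
y_1 = S_1(0) = a_1 = -5
y_2 = S_2(0) = a_2 = -4
y_3 = S_3(0) = a_3 = 4
y_4 = S_3(2) = 0
t_q=8 is in segment 3 (τ=1); S_3(τ)=533/186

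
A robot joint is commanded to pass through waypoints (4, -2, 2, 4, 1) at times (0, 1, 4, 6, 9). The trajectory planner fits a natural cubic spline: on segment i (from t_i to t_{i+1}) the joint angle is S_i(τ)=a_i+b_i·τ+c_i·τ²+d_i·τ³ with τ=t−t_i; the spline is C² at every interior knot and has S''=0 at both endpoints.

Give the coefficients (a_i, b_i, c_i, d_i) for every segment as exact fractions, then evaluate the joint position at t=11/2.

Δ: Δ0=-6, Δ1=4/3, Δ2=1, Δ3=-1
row 1: diag=8, rhs=44; c'=3/8, d'=11/2
row 2: denom=10−3·3/8=71/8; d'=(-2−3·11/2)/(71/8)=-148/71
row 3: denom=10−2·16/71=678/71; d'=(-12−2·-148/71)/(678/71)=-278/339
back: M3=-278/339
back: M2=-148/71−16/71·-278/339=-644/339
back: M1=11/2−3/8·-644/339=702/113
M: M0=0, M1=702/113, M2=-644/339, M3=-278/339, M4=0
seg 0: a=4, c=M0/2=0, d=(M1−M0)/(6·1)=117/113, b=Δ0−h0·(2M0+M1)/6=-795/113
seg 1: a=-2, c=M1/2=351/113, d=(M2−M1)/(6·3)=-1375/3051, b=Δ1−h1·(2M1+M2)/6=-444/113
seg 2: a=2, c=M2/2=-322/339, d=(M3−M2)/(6·2)=61/678, b=Δ2−h2·(2M2+M3)/6=287/113
seg 3: a=4, c=M3/2=-139/339, d=(M4−M3)/(6·3)=139/3051, b=Δ3−h3·(2M3+M4)/6=-61/339
t_q=11/2 → seg 2, τ=3/2; S=2+287/113·τ+-322/339·τ²+61/678·τ³=7189/1808

  seg 0: a=4 b=-795/113 c=0 d=117/113
  seg 1: a=-2 b=-444/113 c=351/113 d=-1375/3051
  seg 2: a=2 b=287/113 c=-322/339 d=61/678
  seg 3: a=4 b=-61/339 c=-139/339 d=139/3051
S(11/2) = 7189/1808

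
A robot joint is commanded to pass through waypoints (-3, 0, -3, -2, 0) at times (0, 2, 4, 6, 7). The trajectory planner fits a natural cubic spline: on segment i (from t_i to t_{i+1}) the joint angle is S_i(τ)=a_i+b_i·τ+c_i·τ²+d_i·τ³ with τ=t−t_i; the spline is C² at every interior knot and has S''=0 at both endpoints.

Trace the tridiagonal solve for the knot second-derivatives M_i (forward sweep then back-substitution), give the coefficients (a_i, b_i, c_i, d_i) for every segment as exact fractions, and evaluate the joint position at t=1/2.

  seg 0: a=-3 b=99/41 c=0 d=-75/328
  seg 1: a=0 b=-27/82 c=-225/164 d=129/328
  seg 2: a=-3 b=-45/41 c=81/82 d=-31/328
  seg 3: a=-2 b=141/82 c=69/164 d=-23/164
S(1/2) = -4779/2624

Δ: Δ0=3/2, Δ1=-3/2, Δ2=1/2, Δ3=2
row 1: diag=8, rhs=-18; c'=1/4, d'=-9/4
row 2: denom=8−2·1/4=15/2; d'=(12−2·-9/4)/(15/2)=11/5
row 3: denom=6−2·4/15=82/15; d'=(9−2·11/5)/(82/15)=69/82
back: M3=69/82
back: M2=11/5−4/15·69/82=81/41
back: M1=-9/4−1/4·81/41=-225/82
M: M0=0, M1=-225/82, M2=81/41, M3=69/82, M4=0
seg 0: a=-3, c=M0/2=0, d=(M1−M0)/(6·2)=-75/328, b=Δ0−h0·(2M0+M1)/6=99/41
seg 1: a=0, c=M1/2=-225/164, d=(M2−M1)/(6·2)=129/328, b=Δ1−h1·(2M1+M2)/6=-27/82
seg 2: a=-3, c=M2/2=81/82, d=(M3−M2)/(6·2)=-31/328, b=Δ2−h2·(2M2+M3)/6=-45/41
seg 3: a=-2, c=M3/2=69/164, d=(M4−M3)/(6·1)=-23/164, b=Δ3−h3·(2M3+M4)/6=141/82
t_q=1/2 → seg 0, τ=1/2; S=-3+99/41·τ+0·τ²+-75/328·τ³=-4779/2624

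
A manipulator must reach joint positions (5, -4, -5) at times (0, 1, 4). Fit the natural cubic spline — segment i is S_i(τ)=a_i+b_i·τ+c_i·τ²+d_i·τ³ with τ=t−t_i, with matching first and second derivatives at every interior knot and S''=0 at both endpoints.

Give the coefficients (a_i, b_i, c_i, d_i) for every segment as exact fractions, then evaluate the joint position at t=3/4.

Δ: Δ0=-9, Δ1=-1/3
row 1: diag=8, rhs=52; c'=3/8, d'=13/2
back: M1=13/2
M: M0=0, M1=13/2, M2=0
seg 0: a=5, c=M0/2=0, d=(M1−M0)/(6·1)=13/12, b=Δ0−h0·(2M0+M1)/6=-121/12
seg 1: a=-4, c=M1/2=13/4, d=(M2−M1)/(6·3)=-13/36, b=Δ1−h1·(2M1+M2)/6=-41/6
t_q=3/4 → seg 0, τ=3/4; S=5+-121/12·τ+0·τ²+13/12·τ³=-539/256

  seg 0: a=5 b=-121/12 c=0 d=13/12
  seg 1: a=-4 b=-41/6 c=13/4 d=-13/36
S(3/4) = -539/256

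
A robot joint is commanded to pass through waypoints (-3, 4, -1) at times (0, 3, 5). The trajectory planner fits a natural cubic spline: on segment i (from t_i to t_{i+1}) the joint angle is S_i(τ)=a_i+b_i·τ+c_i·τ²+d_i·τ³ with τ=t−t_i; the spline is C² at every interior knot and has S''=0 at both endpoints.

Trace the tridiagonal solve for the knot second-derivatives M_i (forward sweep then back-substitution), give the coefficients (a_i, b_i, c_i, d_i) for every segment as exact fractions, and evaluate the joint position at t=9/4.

Δ: Δ0=7/3, Δ1=-5/2
row 1: diag=10, rhs=-29; c'=1/5, d'=-29/10
back: M1=-29/10
M: M0=0, M1=-29/10, M2=0
seg 0: a=-3, c=M0/2=0, d=(M1−M0)/(6·3)=-29/180, b=Δ0−h0·(2M0+M1)/6=227/60
seg 1: a=4, c=M1/2=-29/20, d=(M2−M1)/(6·2)=29/120, b=Δ1−h1·(2M1+M2)/6=-17/30
t_q=9/4 → seg 0, τ=9/4; S=-3+227/60·τ+0·τ²+-29/180·τ³=4707/1280

  seg 0: a=-3 b=227/60 c=0 d=-29/180
  seg 1: a=4 b=-17/30 c=-29/20 d=29/120
S(9/4) = 4707/1280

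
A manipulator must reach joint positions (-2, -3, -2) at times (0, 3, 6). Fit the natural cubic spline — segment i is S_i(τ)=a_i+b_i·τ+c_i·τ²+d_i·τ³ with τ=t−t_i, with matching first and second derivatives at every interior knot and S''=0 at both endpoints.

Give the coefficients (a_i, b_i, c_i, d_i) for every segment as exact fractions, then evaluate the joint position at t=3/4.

Δ: Δ0=-1/3, Δ1=1/3
row 1: diag=12, rhs=4; c'=1/4, d'=1/3
back: M1=1/3
M: M0=0, M1=1/3, M2=0
seg 0: a=-2, c=M0/2=0, d=(M1−M0)/(6·3)=1/54, b=Δ0−h0·(2M0+M1)/6=-1/2
seg 1: a=-3, c=M1/2=1/6, d=(M2−M1)/(6·3)=-1/54, b=Δ1−h1·(2M1+M2)/6=0
t_q=3/4 → seg 0, τ=3/4; S=-2+-1/2·τ+0·τ²+1/54·τ³=-303/128

  seg 0: a=-2 b=-1/2 c=0 d=1/54
  seg 1: a=-3 b=0 c=1/6 d=-1/54
S(3/4) = -303/128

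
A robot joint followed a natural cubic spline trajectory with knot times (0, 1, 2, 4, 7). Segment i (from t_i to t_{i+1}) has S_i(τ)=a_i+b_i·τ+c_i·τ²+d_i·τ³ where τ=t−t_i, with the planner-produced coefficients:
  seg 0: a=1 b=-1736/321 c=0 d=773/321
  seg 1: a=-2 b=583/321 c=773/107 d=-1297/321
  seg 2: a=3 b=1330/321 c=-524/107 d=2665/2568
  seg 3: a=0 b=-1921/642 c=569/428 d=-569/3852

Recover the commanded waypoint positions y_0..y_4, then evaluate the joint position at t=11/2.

y_0=1 y_1=-2 y_2=3 y_3=0 y_4=-1
S(11/2) = -6833/3424

y_0 = S_0(0) = a_0 = 1
y_1 = S_1(0) = a_1 = -2
y_2 = S_2(0) = a_2 = 3
y_3 = S_3(0) = a_3 = 0
y_4 = S_3(3) = -1
t_q=11/2 is in segment 3 (τ=3/2); S_3(τ)=-6833/3424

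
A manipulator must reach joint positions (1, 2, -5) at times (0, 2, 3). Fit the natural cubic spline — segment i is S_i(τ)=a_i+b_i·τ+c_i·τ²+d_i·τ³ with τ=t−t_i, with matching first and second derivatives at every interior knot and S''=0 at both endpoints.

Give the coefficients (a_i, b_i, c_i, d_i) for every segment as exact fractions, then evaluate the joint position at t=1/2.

Δ: Δ0=1/2, Δ1=-7
row 1: diag=6, rhs=-45; c'=1/6, d'=-15/2
back: M1=-15/2
M: M0=0, M1=-15/2, M2=0
seg 0: a=1, c=M0/2=0, d=(M1−M0)/(6·2)=-5/8, b=Δ0−h0·(2M0+M1)/6=3
seg 1: a=2, c=M1/2=-15/4, d=(M2−M1)/(6·1)=5/4, b=Δ1−h1·(2M1+M2)/6=-9/2
t_q=1/2 → seg 0, τ=1/2; S=1+3·τ+0·τ²+-5/8·τ³=155/64

  seg 0: a=1 b=3 c=0 d=-5/8
  seg 1: a=2 b=-9/2 c=-15/4 d=5/4
S(1/2) = 155/64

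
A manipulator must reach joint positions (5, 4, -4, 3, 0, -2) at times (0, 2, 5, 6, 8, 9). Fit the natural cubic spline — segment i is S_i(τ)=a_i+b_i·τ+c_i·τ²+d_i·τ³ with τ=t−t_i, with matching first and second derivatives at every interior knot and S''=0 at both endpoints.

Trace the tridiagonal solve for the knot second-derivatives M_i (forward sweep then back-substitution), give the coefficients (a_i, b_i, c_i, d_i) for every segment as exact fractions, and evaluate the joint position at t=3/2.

Δ: Δ0=-1/2, Δ1=-8/3, Δ2=7, Δ3=-3/2, Δ4=-2
row 1: diag=10, rhs=-13; c'=3/10, d'=-13/10
row 2: denom=8−3·3/10=71/10; d'=(58−3·-13/10)/(71/10)=619/71
row 3: denom=6−1·10/71=416/71; d'=(-51−1·619/71)/(416/71)=-265/26
row 4: denom=6−2·71/208=553/104; d'=(-3−2·-265/26)/(553/104)=1808/553
back: M4=1808/553
back: M3=-265/26−71/208·1808/553=-12507/1106
back: M2=619/71−10/71·-12507/1106=5702/553
back: M1=-13/10−3/10·5702/553=-4859/1106
M: M0=0, M1=-4859/1106, M2=5702/553, M3=-12507/1106, M4=1808/553, M5=0
seg 0: a=5, c=M0/2=0, d=(M1−M0)/(6·2)=-4859/13272, b=Δ0−h0·(2M0+M1)/6=1600/1659
seg 1: a=4, c=M1/2=-4859/2212, d=(M2−M1)/(6·3)=1807/2212, b=Δ1−h1·(2M1+M2)/6=-11377/3318
seg 2: a=-4, c=M2/2=2851/553, d=(M3−M2)/(6·1)=-23911/6636, b=Δ2−h2·(2M2+M3)/6=36151/6636
seg 3: a=3, c=M3/2=-12507/2212, d=(M4−M3)/(6·2)=16123/13272, b=Δ3−h3·(2M3+M4)/6=16421/3318
seg 4: a=0, c=M4/2=904/553, d=(M5−M4)/(6·1)=-904/1659, b=Δ4−h4·(2M4+M5)/6=-5126/1659
t_q=3/2 → seg 0, τ=3/2; S=5+1600/1659·τ+0·τ²+-4859/13272·τ³=26347/5056

  seg 0: a=5 b=1600/1659 c=0 d=-4859/13272
  seg 1: a=4 b=-11377/3318 c=-4859/2212 d=1807/2212
  seg 2: a=-4 b=36151/6636 c=2851/553 d=-23911/6636
  seg 3: a=3 b=16421/3318 c=-12507/2212 d=16123/13272
  seg 4: a=0 b=-5126/1659 c=904/553 d=-904/1659
S(3/2) = 26347/5056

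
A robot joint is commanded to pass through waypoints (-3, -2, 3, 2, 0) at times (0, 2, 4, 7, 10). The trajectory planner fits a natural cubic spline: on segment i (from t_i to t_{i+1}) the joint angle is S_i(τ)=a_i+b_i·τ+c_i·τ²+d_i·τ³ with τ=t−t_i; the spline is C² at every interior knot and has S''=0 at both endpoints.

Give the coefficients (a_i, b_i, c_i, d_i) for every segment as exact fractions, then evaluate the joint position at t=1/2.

  seg 0: a=-3 b=-13/70 c=0 d=6/35
  seg 1: a=-2 b=131/70 c=36/35 d=-5/14
  seg 2: a=3 b=17/10 c=-39/35 d=55/378
  seg 3: a=2 b=-37/35 c=41/210 d=-41/1890
S(1/2) = -43/14

Δ: Δ0=1/2, Δ1=5/2, Δ2=-1/3, Δ3=-2/3
row 1: diag=8, rhs=12; c'=1/4, d'=3/2
row 2: denom=10−2·1/4=19/2; d'=(-17−2·3/2)/(19/2)=-40/19
row 3: denom=12−3·6/19=210/19; d'=(-2−3·-40/19)/(210/19)=41/105
back: M3=41/105
back: M2=-40/19−6/19·41/105=-78/35
back: M1=3/2−1/4·-78/35=72/35
M: M0=0, M1=72/35, M2=-78/35, M3=41/105, M4=0
seg 0: a=-3, c=M0/2=0, d=(M1−M0)/(6·2)=6/35, b=Δ0−h0·(2M0+M1)/6=-13/70
seg 1: a=-2, c=M1/2=36/35, d=(M2−M1)/(6·2)=-5/14, b=Δ1−h1·(2M1+M2)/6=131/70
seg 2: a=3, c=M2/2=-39/35, d=(M3−M2)/(6·3)=55/378, b=Δ2−h2·(2M2+M3)/6=17/10
seg 3: a=2, c=M3/2=41/210, d=(M4−M3)/(6·3)=-41/1890, b=Δ3−h3·(2M3+M4)/6=-37/35
t_q=1/2 → seg 0, τ=1/2; S=-3+-13/70·τ+0·τ²+6/35·τ³=-43/14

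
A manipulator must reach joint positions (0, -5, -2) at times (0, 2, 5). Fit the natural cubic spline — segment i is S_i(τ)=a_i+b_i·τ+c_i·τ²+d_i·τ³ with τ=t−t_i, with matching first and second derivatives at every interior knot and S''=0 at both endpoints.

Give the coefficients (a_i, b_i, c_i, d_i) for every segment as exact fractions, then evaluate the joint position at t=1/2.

Δ: Δ0=-5/2, Δ1=1
row 1: diag=10, rhs=21; c'=3/10, d'=21/10
back: M1=21/10
M: M0=0, M1=21/10, M2=0
seg 0: a=0, c=M0/2=0, d=(M1−M0)/(6·2)=7/40, b=Δ0−h0·(2M0+M1)/6=-16/5
seg 1: a=-5, c=M1/2=21/20, d=(M2−M1)/(6·3)=-7/60, b=Δ1−h1·(2M1+M2)/6=-11/10
t_q=1/2 → seg 0, τ=1/2; S=0+-16/5·τ+0·τ²+7/40·τ³=-101/64

  seg 0: a=0 b=-16/5 c=0 d=7/40
  seg 1: a=-5 b=-11/10 c=21/20 d=-7/60
S(1/2) = -101/64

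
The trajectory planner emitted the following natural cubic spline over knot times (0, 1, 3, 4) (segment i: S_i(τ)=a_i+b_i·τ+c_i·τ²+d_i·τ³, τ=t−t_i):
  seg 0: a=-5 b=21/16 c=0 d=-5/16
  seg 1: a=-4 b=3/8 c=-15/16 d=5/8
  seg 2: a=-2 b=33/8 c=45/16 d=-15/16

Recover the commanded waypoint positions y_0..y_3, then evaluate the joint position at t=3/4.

y_0=-5 y_1=-4 y_2=-2 y_3=4
S(3/4) = -4247/1024

y_0 = S_0(0) = a_0 = -5
y_1 = S_1(0) = a_1 = -4
y_2 = S_2(0) = a_2 = -2
y_3 = S_2(1) = 4
t_q=3/4 is in segment 0 (τ=3/4); S_0(τ)=-4247/1024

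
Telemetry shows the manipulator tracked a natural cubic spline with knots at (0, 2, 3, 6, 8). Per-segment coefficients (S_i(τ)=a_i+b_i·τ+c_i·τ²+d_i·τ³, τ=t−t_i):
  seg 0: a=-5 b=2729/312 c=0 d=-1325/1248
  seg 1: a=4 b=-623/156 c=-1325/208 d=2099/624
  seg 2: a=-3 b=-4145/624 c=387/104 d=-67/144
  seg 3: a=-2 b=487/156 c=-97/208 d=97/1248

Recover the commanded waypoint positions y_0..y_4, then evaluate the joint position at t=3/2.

y_0 = S_0(0) = a_0 = -5
y_1 = S_1(0) = a_1 = 4
y_2 = S_2(0) = a_2 = -3
y_3 = S_3(0) = a_3 = -2
y_4 = S_3(2) = 3
t_q=3/2 is in segment 0 (τ=3/2); S_0(τ)=15099/3328

y_0=-5 y_1=4 y_2=-3 y_3=-2 y_4=3
S(3/2) = 15099/3328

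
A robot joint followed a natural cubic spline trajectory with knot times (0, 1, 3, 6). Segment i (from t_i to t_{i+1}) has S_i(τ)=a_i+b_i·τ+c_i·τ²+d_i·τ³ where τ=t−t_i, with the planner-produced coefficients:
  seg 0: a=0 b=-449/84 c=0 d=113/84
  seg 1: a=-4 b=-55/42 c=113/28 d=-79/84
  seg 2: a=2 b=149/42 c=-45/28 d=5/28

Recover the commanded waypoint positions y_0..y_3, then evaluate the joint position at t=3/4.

y_0=0 y_1=-4 y_2=2 y_3=3
S(3/4) = -881/256

y_0 = S_0(0) = a_0 = 0
y_1 = S_1(0) = a_1 = -4
y_2 = S_2(0) = a_2 = 2
y_3 = S_2(3) = 3
t_q=3/4 is in segment 0 (τ=3/4); S_0(τ)=-881/256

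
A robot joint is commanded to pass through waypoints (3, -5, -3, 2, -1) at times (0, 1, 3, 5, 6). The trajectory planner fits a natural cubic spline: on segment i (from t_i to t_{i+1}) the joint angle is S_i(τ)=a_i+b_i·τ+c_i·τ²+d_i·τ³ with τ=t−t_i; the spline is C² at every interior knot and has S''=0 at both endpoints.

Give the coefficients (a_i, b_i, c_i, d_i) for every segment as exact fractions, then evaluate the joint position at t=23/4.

  seg 0: a=3 b=-569/60 c=0 d=89/60
  seg 1: a=-5 b=-151/30 c=89/20 d=-43/60
  seg 2: a=-3 b=25/6 c=3/20 d=-59/120
  seg 3: a=2 b=-17/15 c=-14/5 d=14/15
S(23/4) = -1/32

Δ: Δ0=-8, Δ1=1, Δ2=5/2, Δ3=-3
row 1: diag=6, rhs=54; c'=1/3, d'=9
row 2: denom=8−2·1/3=22/3; d'=(9−2·9)/(22/3)=-27/22
row 3: denom=6−2·3/11=60/11; d'=(-33−2·-27/22)/(60/11)=-28/5
back: M3=-28/5
back: M2=-27/22−3/11·-28/5=3/10
back: M1=9−1/3·3/10=89/10
M: M0=0, M1=89/10, M2=3/10, M3=-28/5, M4=0
seg 0: a=3, c=M0/2=0, d=(M1−M0)/(6·1)=89/60, b=Δ0−h0·(2M0+M1)/6=-569/60
seg 1: a=-5, c=M1/2=89/20, d=(M2−M1)/(6·2)=-43/60, b=Δ1−h1·(2M1+M2)/6=-151/30
seg 2: a=-3, c=M2/2=3/20, d=(M3−M2)/(6·2)=-59/120, b=Δ2−h2·(2M2+M3)/6=25/6
seg 3: a=2, c=M3/2=-14/5, d=(M4−M3)/(6·1)=14/15, b=Δ3−h3·(2M3+M4)/6=-17/15
t_q=23/4 → seg 3, τ=3/4; S=2+-17/15·τ+-14/5·τ²+14/15·τ³=-1/32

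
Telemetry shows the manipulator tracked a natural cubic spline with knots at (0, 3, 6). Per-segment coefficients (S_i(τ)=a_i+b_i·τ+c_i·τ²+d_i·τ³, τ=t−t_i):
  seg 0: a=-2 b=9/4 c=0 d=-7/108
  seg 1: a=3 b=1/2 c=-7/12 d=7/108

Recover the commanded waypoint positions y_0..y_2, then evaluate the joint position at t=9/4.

y_0=-2 y_1=3 y_2=1
S(9/4) = 595/256

y_0 = S_0(0) = a_0 = -2
y_1 = S_1(0) = a_1 = 3
y_2 = S_1(3) = 1
t_q=9/4 is in segment 0 (τ=9/4); S_0(τ)=595/256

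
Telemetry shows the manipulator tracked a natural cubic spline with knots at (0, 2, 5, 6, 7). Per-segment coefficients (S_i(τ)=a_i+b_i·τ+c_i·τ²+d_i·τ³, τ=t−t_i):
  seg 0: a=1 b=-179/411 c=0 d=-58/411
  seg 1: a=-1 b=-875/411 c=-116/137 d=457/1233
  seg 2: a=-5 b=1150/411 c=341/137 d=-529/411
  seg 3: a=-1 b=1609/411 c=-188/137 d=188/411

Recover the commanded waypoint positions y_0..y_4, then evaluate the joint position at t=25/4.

y_0=1 y_1=-1 y_2=-5 y_3=-1 y_4=2
S(25/4) = -219/2192

y_0 = S_0(0) = a_0 = 1
y_1 = S_1(0) = a_1 = -1
y_2 = S_2(0) = a_2 = -5
y_3 = S_3(0) = a_3 = -1
y_4 = S_3(1) = 2
t_q=25/4 is in segment 3 (τ=1/4); S_3(τ)=-219/2192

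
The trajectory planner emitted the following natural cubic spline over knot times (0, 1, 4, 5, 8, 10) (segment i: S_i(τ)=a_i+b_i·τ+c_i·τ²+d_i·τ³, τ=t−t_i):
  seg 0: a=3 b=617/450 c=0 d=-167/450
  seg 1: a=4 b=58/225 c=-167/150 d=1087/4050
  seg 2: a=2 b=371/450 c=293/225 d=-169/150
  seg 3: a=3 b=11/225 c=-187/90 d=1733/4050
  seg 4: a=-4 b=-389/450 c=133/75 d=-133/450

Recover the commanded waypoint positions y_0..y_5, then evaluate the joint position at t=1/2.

y_0=3 y_1=4 y_2=2 y_3=3 y_4=-4 y_5=-1
S(1/2) = 4367/1200

y_0 = S_0(0) = a_0 = 3
y_1 = S_1(0) = a_1 = 4
y_2 = S_2(0) = a_2 = 2
y_3 = S_3(0) = a_3 = 3
y_4 = S_4(0) = a_4 = -4
y_5 = S_4(2) = -1
t_q=1/2 is in segment 0 (τ=1/2); S_0(τ)=4367/1200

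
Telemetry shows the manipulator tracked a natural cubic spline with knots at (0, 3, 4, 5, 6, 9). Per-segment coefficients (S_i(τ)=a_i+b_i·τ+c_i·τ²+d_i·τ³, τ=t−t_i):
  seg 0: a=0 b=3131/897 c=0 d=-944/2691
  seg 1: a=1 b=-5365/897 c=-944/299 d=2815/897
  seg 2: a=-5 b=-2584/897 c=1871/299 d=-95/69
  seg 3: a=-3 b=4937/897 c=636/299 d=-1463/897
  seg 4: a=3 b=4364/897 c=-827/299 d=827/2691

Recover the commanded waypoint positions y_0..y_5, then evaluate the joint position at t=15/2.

y_0=0 y_1=1 y_2=-5 y_3=-3 y_4=3 y_5=1
S(15/2) = 12227/2392

y_0 = S_0(0) = a_0 = 0
y_1 = S_1(0) = a_1 = 1
y_2 = S_2(0) = a_2 = -5
y_3 = S_3(0) = a_3 = -3
y_4 = S_4(0) = a_4 = 3
y_5 = S_4(3) = 1
t_q=15/2 is in segment 4 (τ=3/2); S_4(τ)=12227/2392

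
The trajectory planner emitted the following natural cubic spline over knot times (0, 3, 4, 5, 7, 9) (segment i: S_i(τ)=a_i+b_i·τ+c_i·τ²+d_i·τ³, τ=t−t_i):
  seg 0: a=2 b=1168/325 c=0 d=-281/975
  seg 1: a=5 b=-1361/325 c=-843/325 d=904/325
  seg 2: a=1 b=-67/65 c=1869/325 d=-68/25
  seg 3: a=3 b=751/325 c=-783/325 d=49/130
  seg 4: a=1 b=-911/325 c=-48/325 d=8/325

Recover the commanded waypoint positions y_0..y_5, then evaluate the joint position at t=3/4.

y_0=2 y_1=5 y_2=1 y_3=3 y_4=1 y_5=-5
S(3/4) = 19027/4160

y_0 = S_0(0) = a_0 = 2
y_1 = S_1(0) = a_1 = 5
y_2 = S_2(0) = a_2 = 1
y_3 = S_3(0) = a_3 = 3
y_4 = S_4(0) = a_4 = 1
y_5 = S_4(2) = -5
t_q=3/4 is in segment 0 (τ=3/4); S_0(τ)=19027/4160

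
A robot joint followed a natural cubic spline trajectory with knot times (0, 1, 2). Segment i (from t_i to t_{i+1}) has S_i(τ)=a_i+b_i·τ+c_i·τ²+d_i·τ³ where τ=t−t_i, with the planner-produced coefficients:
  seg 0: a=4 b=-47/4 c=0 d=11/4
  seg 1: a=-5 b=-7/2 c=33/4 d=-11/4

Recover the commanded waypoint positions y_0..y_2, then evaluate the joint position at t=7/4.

y_0=4 y_1=-5 y_2=-3
S(7/4) = -1061/256

y_0 = S_0(0) = a_0 = 4
y_1 = S_1(0) = a_1 = -5
y_2 = S_1(1) = -3
t_q=7/4 is in segment 1 (τ=3/4); S_1(τ)=-1061/256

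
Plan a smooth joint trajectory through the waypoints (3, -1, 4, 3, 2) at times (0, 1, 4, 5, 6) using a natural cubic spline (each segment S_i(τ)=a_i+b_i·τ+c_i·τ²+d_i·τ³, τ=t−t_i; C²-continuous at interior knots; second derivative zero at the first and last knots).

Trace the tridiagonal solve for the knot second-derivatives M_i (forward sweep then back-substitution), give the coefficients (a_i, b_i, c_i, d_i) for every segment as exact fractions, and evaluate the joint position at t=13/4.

Δ: Δ0=-4, Δ1=5/3, Δ2=-1, Δ3=-1
row 1: diag=8, rhs=34; c'=3/8, d'=17/4
row 2: denom=8−3·3/8=55/8; d'=(-16−3·17/4)/(55/8)=-46/11
row 3: denom=4−1·8/55=212/55; d'=(0−1·-46/11)/(212/55)=115/106
back: M3=115/106
back: M2=-46/11−8/55·115/106=-230/53
back: M1=17/4−3/8·-230/53=623/106
M: M0=0, M1=623/106, M2=-230/53, M3=115/106, M4=0
seg 0: a=3, c=M0/2=0, d=(M1−M0)/(6·1)=623/636, b=Δ0−h0·(2M0+M1)/6=-3167/636
seg 1: a=-1, c=M1/2=623/212, d=(M2−M1)/(6·3)=-361/636, b=Δ1−h1·(2M1+M2)/6=-649/318
seg 2: a=4, c=M2/2=-115/53, d=(M3−M2)/(6·1)=575/636, b=Δ2−h2·(2M2+M3)/6=169/636
seg 3: a=3, c=M3/2=115/212, d=(M4−M3)/(6·1)=-115/636, b=Δ3−h3·(2M3+M4)/6=-433/318
t_q=13/4 → seg 1, τ=9/4; S=-1+-649/318·τ+623/212·τ²+-361/636·τ³=38257/13568

  seg 0: a=3 b=-3167/636 c=0 d=623/636
  seg 1: a=-1 b=-649/318 c=623/212 d=-361/636
  seg 2: a=4 b=169/636 c=-115/53 d=575/636
  seg 3: a=3 b=-433/318 c=115/212 d=-115/636
S(13/4) = 38257/13568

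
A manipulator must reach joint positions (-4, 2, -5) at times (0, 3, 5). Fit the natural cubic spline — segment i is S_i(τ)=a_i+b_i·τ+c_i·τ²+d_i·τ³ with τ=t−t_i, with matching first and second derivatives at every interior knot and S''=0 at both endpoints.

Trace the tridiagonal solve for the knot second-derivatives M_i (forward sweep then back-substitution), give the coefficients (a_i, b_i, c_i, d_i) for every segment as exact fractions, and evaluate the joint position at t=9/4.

Δ: Δ0=2, Δ1=-7/2
row 1: diag=10, rhs=-33; c'=1/5, d'=-33/10
back: M1=-33/10
M: M0=0, M1=-33/10, M2=0
seg 0: a=-4, c=M0/2=0, d=(M1−M0)/(6·3)=-11/60, b=Δ0−h0·(2M0+M1)/6=73/20
seg 1: a=2, c=M1/2=-33/20, d=(M2−M1)/(6·2)=11/40, b=Δ1−h1·(2M1+M2)/6=-13/10
t_q=9/4 → seg 0, τ=9/4; S=-4+73/20·τ+0·τ²+-11/60·τ³=2719/1280

  seg 0: a=-4 b=73/20 c=0 d=-11/60
  seg 1: a=2 b=-13/10 c=-33/20 d=11/40
S(9/4) = 2719/1280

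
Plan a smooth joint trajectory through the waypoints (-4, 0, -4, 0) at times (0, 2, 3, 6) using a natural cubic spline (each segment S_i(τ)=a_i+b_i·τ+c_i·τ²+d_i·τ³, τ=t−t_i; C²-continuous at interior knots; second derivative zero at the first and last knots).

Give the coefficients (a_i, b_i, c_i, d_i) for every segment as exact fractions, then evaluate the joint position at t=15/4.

  seg 0: a=-4 b=602/141 c=0 d=-80/141
  seg 1: a=0 b=-358/141 c=-160/47 d=274/141
  seg 2: a=-4 b=-496/141 c=114/47 d=-38/141
S(15/4) = -8103/1504

Δ: Δ0=2, Δ1=-4, Δ2=4/3
row 1: diag=6, rhs=-36; c'=1/6, d'=-6
row 2: denom=8−1·1/6=47/6; d'=(32−1·-6)/(47/6)=228/47
back: M2=228/47
back: M1=-6−1/6·228/47=-320/47
M: M0=0, M1=-320/47, M2=228/47, M3=0
seg 0: a=-4, c=M0/2=0, d=(M1−M0)/(6·2)=-80/141, b=Δ0−h0·(2M0+M1)/6=602/141
seg 1: a=0, c=M1/2=-160/47, d=(M2−M1)/(6·1)=274/141, b=Δ1−h1·(2M1+M2)/6=-358/141
seg 2: a=-4, c=M2/2=114/47, d=(M3−M2)/(6·3)=-38/141, b=Δ2−h2·(2M2+M3)/6=-496/141
t_q=15/4 → seg 2, τ=3/4; S=-4+-496/141·τ+114/47·τ²+-38/141·τ³=-8103/1504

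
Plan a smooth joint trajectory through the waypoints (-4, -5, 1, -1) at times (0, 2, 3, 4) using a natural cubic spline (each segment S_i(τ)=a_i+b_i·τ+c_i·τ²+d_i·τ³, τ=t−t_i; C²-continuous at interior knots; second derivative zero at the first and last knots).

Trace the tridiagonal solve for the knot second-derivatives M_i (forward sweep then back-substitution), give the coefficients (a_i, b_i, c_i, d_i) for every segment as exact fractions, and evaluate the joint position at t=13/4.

Δ: Δ0=-1/2, Δ1=6, Δ2=-2
row 1: diag=6, rhs=39; c'=1/6, d'=13/2
row 2: denom=4−1·1/6=23/6; d'=(-48−1·13/2)/(23/6)=-327/23
back: M2=-327/23
back: M1=13/2−1/6·-327/23=204/23
M: M0=0, M1=204/23, M2=-327/23, M3=0
seg 0: a=-4, c=M0/2=0, d=(M1−M0)/(6·2)=17/23, b=Δ0−h0·(2M0+M1)/6=-159/46
seg 1: a=-5, c=M1/2=102/23, d=(M2−M1)/(6·1)=-177/46, b=Δ1−h1·(2M1+M2)/6=249/46
seg 2: a=1, c=M2/2=-327/46, d=(M3−M2)/(6·1)=109/46, b=Δ2−h2·(2M2+M3)/6=63/23
t_q=13/4 → seg 2, τ=1/4; S=1+63/23·τ+-327/46·τ²+109/46·τ³=3761/2944

  seg 0: a=-4 b=-159/46 c=0 d=17/23
  seg 1: a=-5 b=249/46 c=102/23 d=-177/46
  seg 2: a=1 b=63/23 c=-327/46 d=109/46
S(13/4) = 3761/2944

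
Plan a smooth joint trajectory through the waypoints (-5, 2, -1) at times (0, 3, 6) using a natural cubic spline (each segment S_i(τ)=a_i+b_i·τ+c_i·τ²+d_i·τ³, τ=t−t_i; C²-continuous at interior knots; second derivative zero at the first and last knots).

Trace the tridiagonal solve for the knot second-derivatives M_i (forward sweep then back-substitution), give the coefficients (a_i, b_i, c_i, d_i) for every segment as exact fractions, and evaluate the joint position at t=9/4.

Δ: Δ0=7/3, Δ1=-1
row 1: diag=12, rhs=-20; c'=1/4, d'=-5/3
back: M1=-5/3
M: M0=0, M1=-5/3, M2=0
seg 0: a=-5, c=M0/2=0, d=(M1−M0)/(6·3)=-5/54, b=Δ0−h0·(2M0+M1)/6=19/6
seg 1: a=2, c=M1/2=-5/6, d=(M2−M1)/(6·3)=5/54, b=Δ1−h1·(2M1+M2)/6=2/3
t_q=9/4 → seg 0, τ=9/4; S=-5+19/6·τ+0·τ²+-5/54·τ³=137/128

  seg 0: a=-5 b=19/6 c=0 d=-5/54
  seg 1: a=2 b=2/3 c=-5/6 d=5/54
S(9/4) = 137/128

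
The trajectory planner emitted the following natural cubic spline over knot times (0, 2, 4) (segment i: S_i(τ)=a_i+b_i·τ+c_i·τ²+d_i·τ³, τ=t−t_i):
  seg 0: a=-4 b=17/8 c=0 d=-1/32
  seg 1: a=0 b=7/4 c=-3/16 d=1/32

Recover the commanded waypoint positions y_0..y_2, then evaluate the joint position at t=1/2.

y_0 = S_0(0) = a_0 = -4
y_1 = S_1(0) = a_1 = 0
y_2 = S_1(2) = 3
t_q=1/2 is in segment 0 (τ=1/2); S_0(τ)=-753/256

y_0=-4 y_1=0 y_2=3
S(1/2) = -753/256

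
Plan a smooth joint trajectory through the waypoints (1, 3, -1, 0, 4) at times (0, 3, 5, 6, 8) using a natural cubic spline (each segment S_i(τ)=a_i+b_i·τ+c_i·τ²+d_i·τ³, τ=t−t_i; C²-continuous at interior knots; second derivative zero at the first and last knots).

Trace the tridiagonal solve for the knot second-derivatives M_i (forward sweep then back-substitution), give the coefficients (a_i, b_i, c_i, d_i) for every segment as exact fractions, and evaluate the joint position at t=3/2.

  seg 0: a=1 b=899/489 c=0 d=-191/1467
  seg 1: a=3 b=-820/489 c=-191/163 d=247/489
  seg 2: a=-1 b=-148/489 c=303/163 d=-272/489
  seg 3: a=0 b=854/489 c=31/163 d=-31/978
S(3/2) = 4327/1304

Δ: Δ0=2/3, Δ1=-2, Δ2=1, Δ3=2
row 1: diag=10, rhs=-16; c'=1/5, d'=-8/5
row 2: denom=6−2·1/5=28/5; d'=(18−2·-8/5)/(28/5)=53/14
row 3: denom=6−1·5/28=163/28; d'=(6−1·53/14)/(163/28)=62/163
back: M3=62/163
back: M2=53/14−5/28·62/163=606/163
back: M1=-8/5−1/5·606/163=-382/163
M: M0=0, M1=-382/163, M2=606/163, M3=62/163, M4=0
seg 0: a=1, c=M0/2=0, d=(M1−M0)/(6·3)=-191/1467, b=Δ0−h0·(2M0+M1)/6=899/489
seg 1: a=3, c=M1/2=-191/163, d=(M2−M1)/(6·2)=247/489, b=Δ1−h1·(2M1+M2)/6=-820/489
seg 2: a=-1, c=M2/2=303/163, d=(M3−M2)/(6·1)=-272/489, b=Δ2−h2·(2M2+M3)/6=-148/489
seg 3: a=0, c=M3/2=31/163, d=(M4−M3)/(6·2)=-31/978, b=Δ3−h3·(2M3+M4)/6=854/489
t_q=3/2 → seg 0, τ=3/2; S=1+899/489·τ+0·τ²+-191/1467·τ³=4327/1304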